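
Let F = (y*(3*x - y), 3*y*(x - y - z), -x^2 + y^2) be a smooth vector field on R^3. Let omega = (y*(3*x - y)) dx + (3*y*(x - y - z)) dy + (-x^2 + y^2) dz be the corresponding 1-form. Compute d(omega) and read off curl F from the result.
d(omega) = (5*y) dy ∧ dz + (2*x) dz ∧ dx + (-3*x + 5*y) dx ∧ dy; curl F = (5*y, 2*x, -3*x + 5*y)

d omega = sum_{i<j} (∂f_j/∂x_i - ∂f_i/∂x_j) dx_i ∧ dx_j. Under the identification (dy ∧ dz, dz ∧ dx, dx ∧ dy) ↔ (e_x, e_y, e_z), the coefficients are exactly the components of curl F. Compute:
  ∂R/∂y - ∂Q/∂z = (2*y) - (-3*y) = 5*y
  ∂P/∂z - ∂R/∂x = (0) - (-2*x) = 2*x
  ∂Q/∂x - ∂P/∂y = (3*y) - (3*x - 2*y) = -3*x + 5*y.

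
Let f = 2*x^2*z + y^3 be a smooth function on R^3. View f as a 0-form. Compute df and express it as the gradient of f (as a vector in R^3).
df = (4*x*z) dx + (3*y^2) dy + (2*x^2) dz; grad f = (4*x*z, 3*y^2, 2*x^2)

For a 0-form f, d f = (∂f/∂x) dx + (∂f/∂y) dy + (∂f/∂z) dz. The components of the vector representation are exactly the entries of grad f in Cartesian coordinates:
  ∂f/∂x = 4*x*z
  ∂f/∂y = 3*y^2
  ∂f/∂z = 2*x^2.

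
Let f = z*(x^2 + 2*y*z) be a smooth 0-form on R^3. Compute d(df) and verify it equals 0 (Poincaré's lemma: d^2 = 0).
d(df) = 0

Step 1: df = sum_i (∂f/∂x_i) dx_i = (2*x*z) dx + (2*z^2) dy + (x^2 + 4*y*z) dz.
Step 2: Apply d again. Using the 1-form formula, the coefficient of dx ∧ dy in d(df) is ∂^2 f/∂x ∂y - ∂^2 f/∂y ∂x = (0) - (0) = 0 (equality of mixed partials for smooth f).
Similarly for dx ∧ dz and dy ∧ dz — all coefficients vanish. So d(df) = 0.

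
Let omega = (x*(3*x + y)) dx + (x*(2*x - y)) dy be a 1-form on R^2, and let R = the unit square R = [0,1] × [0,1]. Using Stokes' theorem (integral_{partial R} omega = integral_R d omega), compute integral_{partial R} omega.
integral_(partial R) omega = 1

Stokes: integral_partial_R omega = integral_R d omega with d omega = (∂Q/∂x - ∂P/∂y) dx ∧ dy.
  ∂Q/∂x = 4*x - y
  ∂P/∂y = x
  integrand = ∂Q/∂x - ∂P/∂y = 3*x - y.
Integrating over R: integral_0^1 integral_0^1 (3*x - y) dx dy = 1.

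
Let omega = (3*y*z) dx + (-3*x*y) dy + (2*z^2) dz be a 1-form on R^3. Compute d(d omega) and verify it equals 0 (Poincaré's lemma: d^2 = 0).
d(d omega) = 0

Step 1: d omega = sum_{i<j} (∂f_j/∂x_i - ∂f_i/∂x_j) dx_i ∧ dx_j:
  coeff of dx ∧ dy: -3*y - 3*z
  coeff of dx ∧ dz: -3*y
  coeff of dy ∧ dz: 0
Step 2: Apply d again to each 2-form coefficient. The only possible 3-form in R^3 is dx ∧ dy ∧ dz, with coefficient
  ∂(coeff of dy∧dz)/∂x - ∂(coeff of dx∧dz)/∂y + ∂(coeff of dx∧dy)/∂z
  = ∂/∂x (0) - ∂/∂y (-3*y) + ∂/∂z (-3*y - 3*z).
Each of these terms simplifies to sums of mixed partials that cancel in pairs. The result is 0 (by equality of mixed partials for smooth functions — Schwarz / Clairaut).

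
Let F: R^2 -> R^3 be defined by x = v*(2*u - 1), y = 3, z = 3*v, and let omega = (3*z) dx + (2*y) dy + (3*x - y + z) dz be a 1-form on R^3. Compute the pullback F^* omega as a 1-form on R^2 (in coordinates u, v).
F^* omega = (18*v^2) du + (36*u*v - 9*v - 9) dv

Using F^*(f dg) = (f ∘ F) d(g ∘ F), substitute each coordinate x_i by F_i(u, v) in f_i, and replace dx_i by d F_i = (∂F_i/∂u) du + (∂F_i/∂v) dv.
  For the x component: f_1(F) = 9*v; d F_1 = (2*v) du + (2*u - 1) dv
  For the y component: f_2(F) = 6; d F_2 = (0) du + (0) dv
  For the z component: f_3(F) = 6*u*v - 3; d F_3 = (0) du + (3) dv
Combining and collecting du, dv coefficients:
  coeff of du: 18*v^2
  coeff of dv: 36*u*v - 9*v - 9
F^* omega = (18*v^2) du + (36*u*v - 9*v - 9) dv.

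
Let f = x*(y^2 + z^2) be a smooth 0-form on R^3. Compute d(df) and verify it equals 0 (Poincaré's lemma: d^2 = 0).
d(df) = 0

Step 1: df = sum_i (∂f/∂x_i) dx_i = (y^2 + z^2) dx + (2*x*y) dy + (2*x*z) dz.
Step 2: Apply d again. Using the 1-form formula, the coefficient of dx ∧ dy in d(df) is ∂^2 f/∂x ∂y - ∂^2 f/∂y ∂x = (2*y) - (2*y) = 0 (equality of mixed partials for smooth f).
Similarly for dx ∧ dz and dy ∧ dz — all coefficients vanish. So d(df) = 0.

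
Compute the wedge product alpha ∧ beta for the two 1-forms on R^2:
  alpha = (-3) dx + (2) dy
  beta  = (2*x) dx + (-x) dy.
alpha ∧ beta = (-x) dx ∧ dy

Distribute the wedge, using dx_i ∧ dx_j = -dx_j ∧ dx_i and dx_i ∧ dx_i = 0. For each pair (i, j) with i < j, the coefficient of dx_i ∧ dx_j in alpha ∧ beta is (alpha_i * beta_j - alpha_j * beta_i). Collecting: alpha ∧ beta = (-x) dx ∧ dy.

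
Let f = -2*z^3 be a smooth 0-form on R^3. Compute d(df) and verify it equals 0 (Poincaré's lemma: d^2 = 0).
d(df) = 0

Step 1: df = sum_i (∂f/∂x_i) dx_i = (0) dx + (0) dy + (-6*z^2) dz.
Step 2: Apply d again. Using the 1-form formula, the coefficient of dx ∧ dy in d(df) is ∂^2 f/∂x ∂y - ∂^2 f/∂y ∂x = (0) - (0) = 0 (equality of mixed partials for smooth f).
Similarly for dx ∧ dz and dy ∧ dz — all coefficients vanish. So d(df) = 0.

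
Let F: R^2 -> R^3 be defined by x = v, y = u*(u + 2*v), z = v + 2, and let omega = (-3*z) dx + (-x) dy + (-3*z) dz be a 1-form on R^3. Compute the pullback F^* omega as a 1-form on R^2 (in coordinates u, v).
F^* omega = (2*v*(-u - v)) du + (-2*u*v - 6*v - 12) dv

Using F^*(f dg) = (f ∘ F) d(g ∘ F), substitute each coordinate x_i by F_i(u, v) in f_i, and replace dx_i by d F_i = (∂F_i/∂u) du + (∂F_i/∂v) dv.
  For the x component: f_1(F) = -3*v - 6; d F_1 = (0) du + (1) dv
  For the y component: f_2(F) = -v; d F_2 = (2*u + 2*v) du + (2*u) dv
  For the z component: f_3(F) = -3*v - 6; d F_3 = (0) du + (1) dv
Combining and collecting du, dv coefficients:
  coeff of du: 2*v*(-u - v)
  coeff of dv: -2*u*v - 6*v - 12
F^* omega = (2*v*(-u - v)) du + (-2*u*v - 6*v - 12) dv.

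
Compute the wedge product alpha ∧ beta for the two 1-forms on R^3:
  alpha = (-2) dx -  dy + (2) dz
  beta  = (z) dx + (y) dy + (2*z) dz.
alpha ∧ beta = (-2*y + z) dx ∧ dy + (-6*z) dx ∧ dz + (-2*y - 2*z) dy ∧ dz

Distribute the wedge, using dx_i ∧ dx_j = -dx_j ∧ dx_i and dx_i ∧ dx_i = 0. For each pair (i, j) with i < j, the coefficient of dx_i ∧ dx_j in alpha ∧ beta is (alpha_i * beta_j - alpha_j * beta_i). Collecting: alpha ∧ beta = (-2*y + z) dx ∧ dy + (-6*z) dx ∧ dz + (-2*y - 2*z) dy ∧ dz.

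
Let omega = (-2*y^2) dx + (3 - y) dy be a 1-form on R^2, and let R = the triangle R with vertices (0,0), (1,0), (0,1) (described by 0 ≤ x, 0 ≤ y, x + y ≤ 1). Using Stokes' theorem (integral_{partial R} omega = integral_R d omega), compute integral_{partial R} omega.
integral_(partial R) omega = 2/3

Stokes: integral_partial_R omega = integral_R d omega with d omega = (∂Q/∂x - ∂P/∂y) dx ∧ dy.
  ∂Q/∂x = 0
  ∂P/∂y = -4*y
  integrand = ∂Q/∂x - ∂P/∂y = 4*y.
Integrating over R: integral_0^1 integral_0^{1-x} (4*y) dy dx = 2/3.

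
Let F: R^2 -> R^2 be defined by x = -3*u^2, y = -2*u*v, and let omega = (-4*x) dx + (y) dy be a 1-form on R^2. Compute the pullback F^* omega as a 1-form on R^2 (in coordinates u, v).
F^* omega = (4*u*(-18*u^2 + v^2)) du + (4*u^2*v) dv

Using F^*(f dg) = (f ∘ F) d(g ∘ F), substitute each coordinate x_i by F_i(u, v) in f_i, and replace dx_i by d F_i = (∂F_i/∂u) du + (∂F_i/∂v) dv.
  For the x component: f_1(F) = 12*u^2; d F_1 = (-6*u) du + (0) dv
  For the y component: f_2(F) = -2*u*v; d F_2 = (-2*v) du + (-2*u) dv
Combining and collecting du, dv coefficients:
  coeff of du: 4*u*(-18*u^2 + v^2)
  coeff of dv: 4*u^2*v
F^* omega = (4*u*(-18*u^2 + v^2)) du + (4*u^2*v) dv.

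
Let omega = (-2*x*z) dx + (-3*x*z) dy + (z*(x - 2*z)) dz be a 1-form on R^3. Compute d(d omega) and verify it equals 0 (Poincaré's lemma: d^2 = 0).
d(d omega) = 0

Step 1: d omega = sum_{i<j} (∂f_j/∂x_i - ∂f_i/∂x_j) dx_i ∧ dx_j:
  coeff of dx ∧ dy: -3*z
  coeff of dx ∧ dz: 2*x + z
  coeff of dy ∧ dz: 3*x
Step 2: Apply d again to each 2-form coefficient. The only possible 3-form in R^3 is dx ∧ dy ∧ dz, with coefficient
  ∂(coeff of dy∧dz)/∂x - ∂(coeff of dx∧dz)/∂y + ∂(coeff of dx∧dy)/∂z
  = ∂/∂x (3*x) - ∂/∂y (2*x + z) + ∂/∂z (-3*z).
Each of these terms simplifies to sums of mixed partials that cancel in pairs. The result is 0 (by equality of mixed partials for smooth functions — Schwarz / Clairaut).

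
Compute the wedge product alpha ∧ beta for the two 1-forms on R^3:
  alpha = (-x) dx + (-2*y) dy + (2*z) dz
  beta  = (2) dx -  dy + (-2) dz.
alpha ∧ beta = (x + 4*y) dx ∧ dy + (2*x - 4*z) dx ∧ dz + (4*y + 2*z) dy ∧ dz

Distribute the wedge, using dx_i ∧ dx_j = -dx_j ∧ dx_i and dx_i ∧ dx_i = 0. For each pair (i, j) with i < j, the coefficient of dx_i ∧ dx_j in alpha ∧ beta is (alpha_i * beta_j - alpha_j * beta_i). Collecting: alpha ∧ beta = (x + 4*y) dx ∧ dy + (2*x - 4*z) dx ∧ dz + (4*y + 2*z) dy ∧ dz.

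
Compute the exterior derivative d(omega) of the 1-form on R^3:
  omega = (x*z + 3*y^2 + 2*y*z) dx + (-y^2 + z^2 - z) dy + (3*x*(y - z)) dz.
d(omega) = (-6*y - 2*z) dx ∧ dy + (-x + y - 3*z) dx ∧ dz + (3*x - 2*z + 1) dy ∧ dz

For a 1-form omega = sum_i f_i dx_i, the exterior derivative is
  d(omega) = sum_{i < j} (∂f_j/∂x_i - ∂f_i/∂x_j) dx_i ∧ dx_j.
  coefficient of dx ∧ dy: ∂f_2/∂x - ∂f_1/∂y = ∂(-y^2 + z^2 - z)/∂x - ∂(x*z + 3*y^2 + 2*y*z)/∂y = -6*y - 2*z
  coefficient of dx ∧ dz: ∂f_3/∂x - ∂f_1/∂z = ∂(3*x*(y - z))/∂x - ∂(x*z + 3*y^2 + 2*y*z)/∂z = -x + y - 3*z
  coefficient of dy ∧ dz: ∂f_3/∂y - ∂f_2/∂z = ∂(3*x*(y - z))/∂y - ∂(-y^2 + z^2 - z)/∂z = 3*x - 2*z + 1
Assembling: d(omega) = (-6*y - 2*z) dx ∧ dy + (-x + y - 3*z) dx ∧ dz + (3*x - 2*z + 1) dy ∧ dz.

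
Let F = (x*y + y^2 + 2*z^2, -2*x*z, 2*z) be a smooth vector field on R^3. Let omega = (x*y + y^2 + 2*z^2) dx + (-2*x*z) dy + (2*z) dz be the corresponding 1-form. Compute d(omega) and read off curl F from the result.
d(omega) = (2*x) dy ∧ dz + (4*z) dz ∧ dx + (-x - 2*y - 2*z) dx ∧ dy; curl F = (2*x, 4*z, -x - 2*y - 2*z)

d omega = sum_{i<j} (∂f_j/∂x_i - ∂f_i/∂x_j) dx_i ∧ dx_j. Under the identification (dy ∧ dz, dz ∧ dx, dx ∧ dy) ↔ (e_x, e_y, e_z), the coefficients are exactly the components of curl F. Compute:
  ∂R/∂y - ∂Q/∂z = (0) - (-2*x) = 2*x
  ∂P/∂z - ∂R/∂x = (4*z) - (0) = 4*z
  ∂Q/∂x - ∂P/∂y = (-2*z) - (x + 2*y) = -x - 2*y - 2*z.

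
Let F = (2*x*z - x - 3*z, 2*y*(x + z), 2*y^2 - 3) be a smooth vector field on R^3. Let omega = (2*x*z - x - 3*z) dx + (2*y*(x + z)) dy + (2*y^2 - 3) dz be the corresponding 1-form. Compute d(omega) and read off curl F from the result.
d(omega) = (2*y) dy ∧ dz + (2*x - 3) dz ∧ dx + (2*y) dx ∧ dy; curl F = (2*y, 2*x - 3, 2*y)

d omega = sum_{i<j} (∂f_j/∂x_i - ∂f_i/∂x_j) dx_i ∧ dx_j. Under the identification (dy ∧ dz, dz ∧ dx, dx ∧ dy) ↔ (e_x, e_y, e_z), the coefficients are exactly the components of curl F. Compute:
  ∂R/∂y - ∂Q/∂z = (4*y) - (2*y) = 2*y
  ∂P/∂z - ∂R/∂x = (2*x - 3) - (0) = 2*x - 3
  ∂Q/∂x - ∂P/∂y = (2*y) - (0) = 2*y.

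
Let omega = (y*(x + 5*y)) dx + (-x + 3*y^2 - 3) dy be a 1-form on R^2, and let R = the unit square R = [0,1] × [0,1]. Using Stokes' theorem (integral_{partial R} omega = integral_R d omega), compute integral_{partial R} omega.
integral_(partial R) omega = -13/2

Stokes: integral_partial_R omega = integral_R d omega with d omega = (∂Q/∂x - ∂P/∂y) dx ∧ dy.
  ∂Q/∂x = -1
  ∂P/∂y = x + 10*y
  integrand = ∂Q/∂x - ∂P/∂y = -x - 10*y - 1.
Integrating over R: integral_0^1 integral_0^1 (-x - 10*y - 1) dx dy = -13/2.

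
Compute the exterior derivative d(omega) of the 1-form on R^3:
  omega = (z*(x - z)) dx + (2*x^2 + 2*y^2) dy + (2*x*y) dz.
d(omega) = (4*x) dx ∧ dy + (-x + 2*y + 2*z) dx ∧ dz + (2*x) dy ∧ dz

For a 1-form omega = sum_i f_i dx_i, the exterior derivative is
  d(omega) = sum_{i < j} (∂f_j/∂x_i - ∂f_i/∂x_j) dx_i ∧ dx_j.
  coefficient of dx ∧ dy: ∂f_2/∂x - ∂f_1/∂y = ∂(2*x^2 + 2*y^2)/∂x - ∂(z*(x - z))/∂y = 4*x
  coefficient of dx ∧ dz: ∂f_3/∂x - ∂f_1/∂z = ∂(2*x*y)/∂x - ∂(z*(x - z))/∂z = -x + 2*y + 2*z
  coefficient of dy ∧ dz: ∂f_3/∂y - ∂f_2/∂z = ∂(2*x*y)/∂y - ∂(2*x^2 + 2*y^2)/∂z = 2*x
Assembling: d(omega) = (4*x) dx ∧ dy + (-x + 2*y + 2*z) dx ∧ dz + (2*x) dy ∧ dz.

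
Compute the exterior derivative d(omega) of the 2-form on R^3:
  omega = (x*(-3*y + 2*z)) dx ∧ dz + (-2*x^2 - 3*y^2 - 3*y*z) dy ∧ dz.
d(omega) = (-x) dx ∧ dy ∧ dz

For a 2-form omega = sum_{i<j} g_{ij} dx_i ∧ dx_j, the exterior derivative is
  d(omega) = sum_{i<j} d(g_{ij}) ∧ dx_i ∧ dx_j = sum_{i<j, k} (∂g_{ij}/∂x_k) dx_k ∧ dx_i ∧ dx_j.
Expand each term, using dx_k ∧ dx_i ∧ dx_j = sgn(permutation) dx_{(a)} ∧ dx_{(b)} ∧ dx_{(c)} with (a < b < c) sorted:
  d(x*(-3*y + 2*z)) includes (∂/∂y)(x*(-3*y + 2*z)) dy = (-3*x) dy, which multiplied by dx ∧ dz gives (3*x) dx ∧ dy ∧ dz
  d(-2*x^2 - 3*y^2 - 3*y*z) includes (∂/∂x)(-2*x^2 - 3*y^2 - 3*y*z) dx = (-4*x) dx, which multiplied by dy ∧ dz gives (-4*x) dx ∧ dy ∧ dz
Collecting like 3-forms: d(omega) = (-x) dx ∧ dy ∧ dz.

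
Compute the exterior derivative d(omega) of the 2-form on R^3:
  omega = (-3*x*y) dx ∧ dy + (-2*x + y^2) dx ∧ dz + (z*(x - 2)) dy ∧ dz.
d(omega) = (-2*y + z) dx ∧ dy ∧ dz

For a 2-form omega = sum_{i<j} g_{ij} dx_i ∧ dx_j, the exterior derivative is
  d(omega) = sum_{i<j} d(g_{ij}) ∧ dx_i ∧ dx_j = sum_{i<j, k} (∂g_{ij}/∂x_k) dx_k ∧ dx_i ∧ dx_j.
Expand each term, using dx_k ∧ dx_i ∧ dx_j = sgn(permutation) dx_{(a)} ∧ dx_{(b)} ∧ dx_{(c)} with (a < b < c) sorted:
  d(-2*x + y^2) includes (∂/∂y)(-2*x + y^2) dy = (2*y) dy, which multiplied by dx ∧ dz gives (-2*y) dx ∧ dy ∧ dz
  d(z*(x - 2)) includes (∂/∂x)(z*(x - 2)) dx = (z) dx, which multiplied by dy ∧ dz gives (z) dx ∧ dy ∧ dz
Collecting like 3-forms: d(omega) = (-2*y + z) dx ∧ dy ∧ dz.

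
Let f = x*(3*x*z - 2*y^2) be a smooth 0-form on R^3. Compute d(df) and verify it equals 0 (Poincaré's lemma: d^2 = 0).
d(df) = 0

Step 1: df = sum_i (∂f/∂x_i) dx_i = (6*x*z - 2*y^2) dx + (-4*x*y) dy + (3*x^2) dz.
Step 2: Apply d again. Using the 1-form formula, the coefficient of dx ∧ dy in d(df) is ∂^2 f/∂x ∂y - ∂^2 f/∂y ∂x = (-4*y) - (-4*y) = 0 (equality of mixed partials for smooth f).
Similarly for dx ∧ dz and dy ∧ dz — all coefficients vanish. So d(df) = 0.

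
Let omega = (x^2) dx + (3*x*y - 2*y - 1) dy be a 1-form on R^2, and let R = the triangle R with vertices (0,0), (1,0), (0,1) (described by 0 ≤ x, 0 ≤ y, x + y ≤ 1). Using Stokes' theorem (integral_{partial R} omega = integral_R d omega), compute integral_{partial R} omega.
integral_(partial R) omega = 1/2

Stokes: integral_partial_R omega = integral_R d omega with d omega = (∂Q/∂x - ∂P/∂y) dx ∧ dy.
  ∂Q/∂x = 3*y
  ∂P/∂y = 0
  integrand = ∂Q/∂x - ∂P/∂y = 3*y.
Integrating over R: integral_0^1 integral_0^{1-x} (3*y) dy dx = 1/2.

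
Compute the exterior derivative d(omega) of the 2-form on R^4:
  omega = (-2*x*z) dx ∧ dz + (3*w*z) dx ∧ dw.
d(omega) = (-3*w) dx ∧ dz ∧ dw

For a 2-form omega = sum_{i<j} g_{ij} dx_i ∧ dx_j, the exterior derivative is
  d(omega) = sum_{i<j} d(g_{ij}) ∧ dx_i ∧ dx_j = sum_{i<j, k} (∂g_{ij}/∂x_k) dx_k ∧ dx_i ∧ dx_j.
Expand each term, using dx_k ∧ dx_i ∧ dx_j = sgn(permutation) dx_{(a)} ∧ dx_{(b)} ∧ dx_{(c)} with (a < b < c) sorted:
  d(3*w*z) includes (∂/∂z)(3*w*z) dz = (3*w) dz, which multiplied by dx ∧ dw gives (-3*w) dx ∧ dz ∧ dw
Collecting like 3-forms: d(omega) = (-3*w) dx ∧ dz ∧ dw.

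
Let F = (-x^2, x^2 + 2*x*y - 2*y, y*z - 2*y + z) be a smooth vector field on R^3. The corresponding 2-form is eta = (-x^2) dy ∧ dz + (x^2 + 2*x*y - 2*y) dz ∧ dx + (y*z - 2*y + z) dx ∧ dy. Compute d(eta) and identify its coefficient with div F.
d(eta) = (y - 1) dx ∧ dy ∧ dz; div F = y - 1

For a 2-form in R^3 of the form above, applying d gives a 3-form with coefficient ∂P/∂x + ∂Q/∂y + ∂R/∂z:
  ∂P/∂x = -2*x
  ∂Q/∂y = 2*x - 2
  ∂R/∂z = y + 1
Sum = y - 1, which is exactly div F.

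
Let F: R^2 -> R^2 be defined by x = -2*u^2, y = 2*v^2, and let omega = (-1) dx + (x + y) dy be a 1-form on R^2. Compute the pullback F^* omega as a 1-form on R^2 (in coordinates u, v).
F^* omega = (4*u) du + (8*v*(-u^2 + v^2)) dv

Using F^*(f dg) = (f ∘ F) d(g ∘ F), substitute each coordinate x_i by F_i(u, v) in f_i, and replace dx_i by d F_i = (∂F_i/∂u) du + (∂F_i/∂v) dv.
  For the x component: f_1(F) = -1; d F_1 = (-4*u) du + (0) dv
  For the y component: f_2(F) = -2*u^2 + 2*v^2; d F_2 = (0) du + (4*v) dv
Combining and collecting du, dv coefficients:
  coeff of du: 4*u
  coeff of dv: 8*v*(-u^2 + v^2)
F^* omega = (4*u) du + (8*v*(-u^2 + v^2)) dv.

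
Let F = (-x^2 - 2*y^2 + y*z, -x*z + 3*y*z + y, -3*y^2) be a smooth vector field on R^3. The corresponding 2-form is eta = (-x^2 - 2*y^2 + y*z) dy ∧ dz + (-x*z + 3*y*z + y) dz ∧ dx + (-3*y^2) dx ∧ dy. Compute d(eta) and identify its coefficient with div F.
d(eta) = (-2*x + 3*z + 1) dx ∧ dy ∧ dz; div F = -2*x + 3*z + 1

For a 2-form in R^3 of the form above, applying d gives a 3-form with coefficient ∂P/∂x + ∂Q/∂y + ∂R/∂z:
  ∂P/∂x = -2*x
  ∂Q/∂y = 3*z + 1
  ∂R/∂z = 0
Sum = -2*x + 3*z + 1, which is exactly div F.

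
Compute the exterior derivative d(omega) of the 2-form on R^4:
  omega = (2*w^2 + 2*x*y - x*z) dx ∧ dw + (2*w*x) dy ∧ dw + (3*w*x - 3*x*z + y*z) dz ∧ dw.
d(omega) = (2*w - 2*x) dx ∧ dy ∧ dw + (3*w + x - 3*z) dx ∧ dz ∧ dw + (z) dy ∧ dz ∧ dw

For a 2-form omega = sum_{i<j} g_{ij} dx_i ∧ dx_j, the exterior derivative is
  d(omega) = sum_{i<j} d(g_{ij}) ∧ dx_i ∧ dx_j = sum_{i<j, k} (∂g_{ij}/∂x_k) dx_k ∧ dx_i ∧ dx_j.
Expand each term, using dx_k ∧ dx_i ∧ dx_j = sgn(permutation) dx_{(a)} ∧ dx_{(b)} ∧ dx_{(c)} with (a < b < c) sorted:
  d(2*w^2 + 2*x*y - x*z) includes (∂/∂y)(2*w^2 + 2*x*y - x*z) dy = (2*x) dy, which multiplied by dx ∧ dw gives (-2*x) dx ∧ dy ∧ dw
  d(2*w^2 + 2*x*y - x*z) includes (∂/∂z)(2*w^2 + 2*x*y - x*z) dz = (-x) dz, which multiplied by dx ∧ dw gives (x) dx ∧ dz ∧ dw
  d(2*w*x) includes (∂/∂x)(2*w*x) dx = (2*w) dx, which multiplied by dy ∧ dw gives (2*w) dx ∧ dy ∧ dw
  d(3*w*x - 3*x*z + y*z) includes (∂/∂x)(3*w*x - 3*x*z + y*z) dx = (3*w - 3*z) dx, which multiplied by dz ∧ dw gives (3*w - 3*z) dx ∧ dz ∧ dw
  d(3*w*x - 3*x*z + y*z) includes (∂/∂y)(3*w*x - 3*x*z + y*z) dy = (z) dy, which multiplied by dz ∧ dw gives (z) dy ∧ dz ∧ dw
Collecting like 3-forms: d(omega) = (2*w - 2*x) dx ∧ dy ∧ dw + (3*w + x - 3*z) dx ∧ dz ∧ dw + (z) dy ∧ dz ∧ dw.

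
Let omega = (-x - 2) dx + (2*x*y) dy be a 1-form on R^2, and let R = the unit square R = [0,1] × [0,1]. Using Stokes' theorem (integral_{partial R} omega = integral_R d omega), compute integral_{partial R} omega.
integral_(partial R) omega = 1

Stokes: integral_partial_R omega = integral_R d omega with d omega = (∂Q/∂x - ∂P/∂y) dx ∧ dy.
  ∂Q/∂x = 2*y
  ∂P/∂y = 0
  integrand = ∂Q/∂x - ∂P/∂y = 2*y.
Integrating over R: integral_0^1 integral_0^1 (2*y) dx dy = 1.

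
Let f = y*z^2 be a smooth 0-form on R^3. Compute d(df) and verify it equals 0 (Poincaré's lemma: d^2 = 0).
d(df) = 0

Step 1: df = sum_i (∂f/∂x_i) dx_i = (0) dx + (z^2) dy + (2*y*z) dz.
Step 2: Apply d again. Using the 1-form formula, the coefficient of dx ∧ dy in d(df) is ∂^2 f/∂x ∂y - ∂^2 f/∂y ∂x = (0) - (0) = 0 (equality of mixed partials for smooth f).
Similarly for dx ∧ dz and dy ∧ dz — all coefficients vanish. So d(df) = 0.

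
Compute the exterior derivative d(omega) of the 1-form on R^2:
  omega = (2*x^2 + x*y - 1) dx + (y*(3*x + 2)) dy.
d(omega) = (-x + 3*y) dx ∧ dy

For a 1-form omega = sum_i f_i dx_i, the exterior derivative is
  d(omega) = sum_{i < j} (∂f_j/∂x_i - ∂f_i/∂x_j) dx_i ∧ dx_j.
  coefficient of dx ∧ dy: ∂f_2/∂x - ∂f_1/∂y = ∂(y*(3*x + 2))/∂x - ∂(2*x^2 + x*y - 1)/∂y = -x + 3*y
Assembling: d(omega) = (-x + 3*y) dx ∧ dy.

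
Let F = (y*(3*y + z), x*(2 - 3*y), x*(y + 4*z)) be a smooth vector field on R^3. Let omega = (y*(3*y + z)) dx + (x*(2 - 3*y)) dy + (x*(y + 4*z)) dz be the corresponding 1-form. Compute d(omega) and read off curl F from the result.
d(omega) = (x) dy ∧ dz + (-4*z) dz ∧ dx + (-9*y - z + 2) dx ∧ dy; curl F = (x, -4*z, -9*y - z + 2)

d omega = sum_{i<j} (∂f_j/∂x_i - ∂f_i/∂x_j) dx_i ∧ dx_j. Under the identification (dy ∧ dz, dz ∧ dx, dx ∧ dy) ↔ (e_x, e_y, e_z), the coefficients are exactly the components of curl F. Compute:
  ∂R/∂y - ∂Q/∂z = (x) - (0) = x
  ∂P/∂z - ∂R/∂x = (y) - (y + 4*z) = -4*z
  ∂Q/∂x - ∂P/∂y = (2 - 3*y) - (6*y + z) = -9*y - z + 2.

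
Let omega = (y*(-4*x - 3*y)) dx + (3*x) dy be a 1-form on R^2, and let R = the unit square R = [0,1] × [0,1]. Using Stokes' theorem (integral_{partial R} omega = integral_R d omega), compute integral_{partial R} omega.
integral_(partial R) omega = 8

Stokes: integral_partial_R omega = integral_R d omega with d omega = (∂Q/∂x - ∂P/∂y) dx ∧ dy.
  ∂Q/∂x = 3
  ∂P/∂y = -4*x - 6*y
  integrand = ∂Q/∂x - ∂P/∂y = 4*x + 6*y + 3.
Integrating over R: integral_0^1 integral_0^1 (4*x + 6*y + 3) dx dy = 8.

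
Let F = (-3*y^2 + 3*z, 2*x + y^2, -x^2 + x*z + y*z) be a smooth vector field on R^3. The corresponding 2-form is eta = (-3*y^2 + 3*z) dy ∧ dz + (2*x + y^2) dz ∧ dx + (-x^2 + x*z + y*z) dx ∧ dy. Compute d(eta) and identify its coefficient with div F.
d(eta) = (x + 3*y) dx ∧ dy ∧ dz; div F = x + 3*y

For a 2-form in R^3 of the form above, applying d gives a 3-form with coefficient ∂P/∂x + ∂Q/∂y + ∂R/∂z:
  ∂P/∂x = 0
  ∂Q/∂y = 2*y
  ∂R/∂z = x + y
Sum = x + 3*y, which is exactly div F.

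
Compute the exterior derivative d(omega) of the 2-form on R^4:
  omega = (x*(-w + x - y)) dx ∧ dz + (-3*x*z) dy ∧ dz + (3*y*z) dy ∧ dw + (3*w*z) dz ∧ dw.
d(omega) = (x - 3*z) dx ∧ dy ∧ dz + (-x) dx ∧ dz ∧ dw + (-3*y) dy ∧ dz ∧ dw

For a 2-form omega = sum_{i<j} g_{ij} dx_i ∧ dx_j, the exterior derivative is
  d(omega) = sum_{i<j} d(g_{ij}) ∧ dx_i ∧ dx_j = sum_{i<j, k} (∂g_{ij}/∂x_k) dx_k ∧ dx_i ∧ dx_j.
Expand each term, using dx_k ∧ dx_i ∧ dx_j = sgn(permutation) dx_{(a)} ∧ dx_{(b)} ∧ dx_{(c)} with (a < b < c) sorted:
  d(x*(-w + x - y)) includes (∂/∂y)(x*(-w + x - y)) dy = (-x) dy, which multiplied by dx ∧ dz gives (x) dx ∧ dy ∧ dz
  d(x*(-w + x - y)) includes (∂/∂w)(x*(-w + x - y)) dw = (-x) dw, which multiplied by dx ∧ dz gives (-x) dx ∧ dz ∧ dw
  d(-3*x*z) includes (∂/∂x)(-3*x*z) dx = (-3*z) dx, which multiplied by dy ∧ dz gives (-3*z) dx ∧ dy ∧ dz
  d(3*y*z) includes (∂/∂z)(3*y*z) dz = (3*y) dz, which multiplied by dy ∧ dw gives (-3*y) dy ∧ dz ∧ dw
Collecting like 3-forms: d(omega) = (x - 3*z) dx ∧ dy ∧ dz + (-x) dx ∧ dz ∧ dw + (-3*y) dy ∧ dz ∧ dw.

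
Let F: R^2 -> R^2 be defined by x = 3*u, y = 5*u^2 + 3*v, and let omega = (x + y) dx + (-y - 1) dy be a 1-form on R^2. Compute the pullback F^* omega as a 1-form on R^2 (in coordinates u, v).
F^* omega = (-50*u^3 + 15*u^2 - 30*u*v - u + 9*v) du + (-15*u^2 - 9*v - 3) dv

Using F^*(f dg) = (f ∘ F) d(g ∘ F), substitute each coordinate x_i by F_i(u, v) in f_i, and replace dx_i by d F_i = (∂F_i/∂u) du + (∂F_i/∂v) dv.
  For the x component: f_1(F) = 5*u^2 + 3*u + 3*v; d F_1 = (3) du + (0) dv
  For the y component: f_2(F) = -5*u^2 - 3*v - 1; d F_2 = (10*u) du + (3) dv
Combining and collecting du, dv coefficients:
  coeff of du: -50*u^3 + 15*u^2 - 30*u*v - u + 9*v
  coeff of dv: -15*u^2 - 9*v - 3
F^* omega = (-50*u^3 + 15*u^2 - 30*u*v - u + 9*v) du + (-15*u^2 - 9*v - 3) dv.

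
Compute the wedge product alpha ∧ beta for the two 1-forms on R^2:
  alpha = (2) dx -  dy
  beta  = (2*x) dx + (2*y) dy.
alpha ∧ beta = (2*x + 4*y) dx ∧ dy

Distribute the wedge, using dx_i ∧ dx_j = -dx_j ∧ dx_i and dx_i ∧ dx_i = 0. For each pair (i, j) with i < j, the coefficient of dx_i ∧ dx_j in alpha ∧ beta is (alpha_i * beta_j - alpha_j * beta_i). Collecting: alpha ∧ beta = (2*x + 4*y) dx ∧ dy.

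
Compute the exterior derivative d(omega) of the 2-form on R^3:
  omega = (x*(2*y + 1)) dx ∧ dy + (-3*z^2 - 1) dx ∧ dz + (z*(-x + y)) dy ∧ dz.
d(omega) = (-z) dx ∧ dy ∧ dz

For a 2-form omega = sum_{i<j} g_{ij} dx_i ∧ dx_j, the exterior derivative is
  d(omega) = sum_{i<j} d(g_{ij}) ∧ dx_i ∧ dx_j = sum_{i<j, k} (∂g_{ij}/∂x_k) dx_k ∧ dx_i ∧ dx_j.
Expand each term, using dx_k ∧ dx_i ∧ dx_j = sgn(permutation) dx_{(a)} ∧ dx_{(b)} ∧ dx_{(c)} with (a < b < c) sorted:
  d(z*(-x + y)) includes (∂/∂x)(z*(-x + y)) dx = (-z) dx, which multiplied by dy ∧ dz gives (-z) dx ∧ dy ∧ dz
Collecting like 3-forms: d(omega) = (-z) dx ∧ dy ∧ dz.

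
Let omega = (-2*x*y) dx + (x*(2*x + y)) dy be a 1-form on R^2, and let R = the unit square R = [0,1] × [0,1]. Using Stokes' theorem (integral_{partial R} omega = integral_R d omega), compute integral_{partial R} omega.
integral_(partial R) omega = 7/2

Stokes: integral_partial_R omega = integral_R d omega with d omega = (∂Q/∂x - ∂P/∂y) dx ∧ dy.
  ∂Q/∂x = 4*x + y
  ∂P/∂y = -2*x
  integrand = ∂Q/∂x - ∂P/∂y = 6*x + y.
Integrating over R: integral_0^1 integral_0^1 (6*x + y) dx dy = 7/2.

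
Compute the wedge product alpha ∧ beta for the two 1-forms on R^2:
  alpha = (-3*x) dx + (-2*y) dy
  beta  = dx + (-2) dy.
alpha ∧ beta = (6*x + 2*y) dx ∧ dy

Distribute the wedge, using dx_i ∧ dx_j = -dx_j ∧ dx_i and dx_i ∧ dx_i = 0. For each pair (i, j) with i < j, the coefficient of dx_i ∧ dx_j in alpha ∧ beta is (alpha_i * beta_j - alpha_j * beta_i). Collecting: alpha ∧ beta = (6*x + 2*y) dx ∧ dy.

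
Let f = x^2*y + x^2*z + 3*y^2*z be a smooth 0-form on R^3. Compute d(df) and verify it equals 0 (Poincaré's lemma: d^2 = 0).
d(df) = 0

Step 1: df = sum_i (∂f/∂x_i) dx_i = (2*x*(y + z)) dx + (x^2 + 6*y*z) dy + (x^2 + 3*y^2) dz.
Step 2: Apply d again. Using the 1-form formula, the coefficient of dx ∧ dy in d(df) is ∂^2 f/∂x ∂y - ∂^2 f/∂y ∂x = (2*x) - (2*x) = 0 (equality of mixed partials for smooth f).
Similarly for dx ∧ dz and dy ∧ dz — all coefficients vanish. So d(df) = 0.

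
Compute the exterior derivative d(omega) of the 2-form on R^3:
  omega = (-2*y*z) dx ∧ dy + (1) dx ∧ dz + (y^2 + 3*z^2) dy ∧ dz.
d(omega) = (-2*y) dx ∧ dy ∧ dz

For a 2-form omega = sum_{i<j} g_{ij} dx_i ∧ dx_j, the exterior derivative is
  d(omega) = sum_{i<j} d(g_{ij}) ∧ dx_i ∧ dx_j = sum_{i<j, k} (∂g_{ij}/∂x_k) dx_k ∧ dx_i ∧ dx_j.
Expand each term, using dx_k ∧ dx_i ∧ dx_j = sgn(permutation) dx_{(a)} ∧ dx_{(b)} ∧ dx_{(c)} with (a < b < c) sorted:
  d(-2*y*z) includes (∂/∂z)(-2*y*z) dz = (-2*y) dz, which multiplied by dx ∧ dy gives (-2*y) dx ∧ dy ∧ dz
Collecting like 3-forms: d(omega) = (-2*y) dx ∧ dy ∧ dz.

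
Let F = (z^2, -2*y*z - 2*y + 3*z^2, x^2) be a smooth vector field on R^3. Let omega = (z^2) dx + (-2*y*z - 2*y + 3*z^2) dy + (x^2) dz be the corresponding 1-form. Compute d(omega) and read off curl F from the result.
d(omega) = (2*y - 6*z) dy ∧ dz + (-2*x + 2*z) dz ∧ dx + (0) dx ∧ dy; curl F = (2*y - 6*z, -2*x + 2*z, 0)

d omega = sum_{i<j} (∂f_j/∂x_i - ∂f_i/∂x_j) dx_i ∧ dx_j. Under the identification (dy ∧ dz, dz ∧ dx, dx ∧ dy) ↔ (e_x, e_y, e_z), the coefficients are exactly the components of curl F. Compute:
  ∂R/∂y - ∂Q/∂z = (0) - (-2*y + 6*z) = 2*y - 6*z
  ∂P/∂z - ∂R/∂x = (2*z) - (2*x) = -2*x + 2*z
  ∂Q/∂x - ∂P/∂y = (0) - (0) = 0.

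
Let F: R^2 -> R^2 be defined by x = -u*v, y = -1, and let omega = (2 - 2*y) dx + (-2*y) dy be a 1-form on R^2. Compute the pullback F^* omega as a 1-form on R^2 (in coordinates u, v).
F^* omega = (-4*v) du + (-4*u) dv

Using F^*(f dg) = (f ∘ F) d(g ∘ F), substitute each coordinate x_i by F_i(u, v) in f_i, and replace dx_i by d F_i = (∂F_i/∂u) du + (∂F_i/∂v) dv.
  For the x component: f_1(F) = 4; d F_1 = (-v) du + (-u) dv
  For the y component: f_2(F) = 2; d F_2 = (0) du + (0) dv
Combining and collecting du, dv coefficients:
  coeff of du: -4*v
  coeff of dv: -4*u
F^* omega = (-4*v) du + (-4*u) dv.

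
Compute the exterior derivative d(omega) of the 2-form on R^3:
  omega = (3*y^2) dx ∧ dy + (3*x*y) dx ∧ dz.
d(omega) = (-3*x) dx ∧ dy ∧ dz

For a 2-form omega = sum_{i<j} g_{ij} dx_i ∧ dx_j, the exterior derivative is
  d(omega) = sum_{i<j} d(g_{ij}) ∧ dx_i ∧ dx_j = sum_{i<j, k} (∂g_{ij}/∂x_k) dx_k ∧ dx_i ∧ dx_j.
Expand each term, using dx_k ∧ dx_i ∧ dx_j = sgn(permutation) dx_{(a)} ∧ dx_{(b)} ∧ dx_{(c)} with (a < b < c) sorted:
  d(3*x*y) includes (∂/∂y)(3*x*y) dy = (3*x) dy, which multiplied by dx ∧ dz gives (-3*x) dx ∧ dy ∧ dz
Collecting like 3-forms: d(omega) = (-3*x) dx ∧ dy ∧ dz.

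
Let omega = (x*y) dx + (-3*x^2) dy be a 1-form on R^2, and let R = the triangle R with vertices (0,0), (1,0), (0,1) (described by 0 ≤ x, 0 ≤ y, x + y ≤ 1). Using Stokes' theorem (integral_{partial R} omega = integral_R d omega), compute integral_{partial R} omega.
integral_(partial R) omega = -7/6

Stokes: integral_partial_R omega = integral_R d omega with d omega = (∂Q/∂x - ∂P/∂y) dx ∧ dy.
  ∂Q/∂x = -6*x
  ∂P/∂y = x
  integrand = ∂Q/∂x - ∂P/∂y = -7*x.
Integrating over R: integral_0^1 integral_0^{1-x} (-7*x) dy dx = -7/6.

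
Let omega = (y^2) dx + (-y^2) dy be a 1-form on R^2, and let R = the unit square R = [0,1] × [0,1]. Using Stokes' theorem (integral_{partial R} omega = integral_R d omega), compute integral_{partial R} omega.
integral_(partial R) omega = -1

Stokes: integral_partial_R omega = integral_R d omega with d omega = (∂Q/∂x - ∂P/∂y) dx ∧ dy.
  ∂Q/∂x = 0
  ∂P/∂y = 2*y
  integrand = ∂Q/∂x - ∂P/∂y = -2*y.
Integrating over R: integral_0^1 integral_0^1 (-2*y) dx dy = -1.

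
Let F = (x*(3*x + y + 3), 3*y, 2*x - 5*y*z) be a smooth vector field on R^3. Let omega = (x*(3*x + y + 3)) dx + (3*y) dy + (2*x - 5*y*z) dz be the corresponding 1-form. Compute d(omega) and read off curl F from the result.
d(omega) = (-5*z) dy ∧ dz + (-2) dz ∧ dx + (-x) dx ∧ dy; curl F = (-5*z, -2, -x)

d omega = sum_{i<j} (∂f_j/∂x_i - ∂f_i/∂x_j) dx_i ∧ dx_j. Under the identification (dy ∧ dz, dz ∧ dx, dx ∧ dy) ↔ (e_x, e_y, e_z), the coefficients are exactly the components of curl F. Compute:
  ∂R/∂y - ∂Q/∂z = (-5*z) - (0) = -5*z
  ∂P/∂z - ∂R/∂x = (0) - (2) = -2
  ∂Q/∂x - ∂P/∂y = (0) - (x) = -x.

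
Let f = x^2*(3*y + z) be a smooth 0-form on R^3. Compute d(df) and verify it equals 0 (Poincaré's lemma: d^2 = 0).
d(df) = 0

Step 1: df = sum_i (∂f/∂x_i) dx_i = (2*x*(3*y + z)) dx + (3*x^2) dy + (x^2) dz.
Step 2: Apply d again. Using the 1-form formula, the coefficient of dx ∧ dy in d(df) is ∂^2 f/∂x ∂y - ∂^2 f/∂y ∂x = (6*x) - (6*x) = 0 (equality of mixed partials for smooth f).
Similarly for dx ∧ dz and dy ∧ dz — all coefficients vanish. So d(df) = 0.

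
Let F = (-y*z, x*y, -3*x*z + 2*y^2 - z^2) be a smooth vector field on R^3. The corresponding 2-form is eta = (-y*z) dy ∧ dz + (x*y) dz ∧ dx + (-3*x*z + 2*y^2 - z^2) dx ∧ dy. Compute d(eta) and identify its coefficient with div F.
d(eta) = (-2*x - 2*z) dx ∧ dy ∧ dz; div F = -2*x - 2*z

For a 2-form in R^3 of the form above, applying d gives a 3-form with coefficient ∂P/∂x + ∂Q/∂y + ∂R/∂z:
  ∂P/∂x = 0
  ∂Q/∂y = x
  ∂R/∂z = -3*x - 2*z
Sum = -2*x - 2*z, which is exactly div F.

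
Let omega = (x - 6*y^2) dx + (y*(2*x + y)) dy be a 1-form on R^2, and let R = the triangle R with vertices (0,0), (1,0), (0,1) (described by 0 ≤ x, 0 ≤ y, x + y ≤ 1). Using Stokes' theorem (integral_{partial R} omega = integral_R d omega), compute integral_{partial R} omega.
integral_(partial R) omega = 7/3

Stokes: integral_partial_R omega = integral_R d omega with d omega = (∂Q/∂x - ∂P/∂y) dx ∧ dy.
  ∂Q/∂x = 2*y
  ∂P/∂y = -12*y
  integrand = ∂Q/∂x - ∂P/∂y = 14*y.
Integrating over R: integral_0^1 integral_0^{1-x} (14*y) dy dx = 7/3.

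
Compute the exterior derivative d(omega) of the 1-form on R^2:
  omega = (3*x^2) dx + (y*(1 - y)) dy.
d(omega) = 0

For a 1-form omega = sum_i f_i dx_i, the exterior derivative is
  d(omega) = sum_{i < j} (∂f_j/∂x_i - ∂f_i/∂x_j) dx_i ∧ dx_j.

Assembling: d(omega) = 0.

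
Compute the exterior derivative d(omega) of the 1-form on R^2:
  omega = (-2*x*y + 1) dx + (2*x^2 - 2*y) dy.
d(omega) = (6*x) dx ∧ dy

For a 1-form omega = sum_i f_i dx_i, the exterior derivative is
  d(omega) = sum_{i < j} (∂f_j/∂x_i - ∂f_i/∂x_j) dx_i ∧ dx_j.
  coefficient of dx ∧ dy: ∂f_2/∂x - ∂f_1/∂y = ∂(2*x^2 - 2*y)/∂x - ∂(-2*x*y + 1)/∂y = 6*x
Assembling: d(omega) = (6*x) dx ∧ dy.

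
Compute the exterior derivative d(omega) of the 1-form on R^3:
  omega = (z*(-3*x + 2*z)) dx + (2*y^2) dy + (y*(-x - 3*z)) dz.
d(omega) = (3*x - y - 4*z) dx ∧ dz + (-x - 3*z) dy ∧ dz

For a 1-form omega = sum_i f_i dx_i, the exterior derivative is
  d(omega) = sum_{i < j} (∂f_j/∂x_i - ∂f_i/∂x_j) dx_i ∧ dx_j.
  coefficient of dx ∧ dz: ∂f_3/∂x - ∂f_1/∂z = ∂(y*(-x - 3*z))/∂x - ∂(z*(-3*x + 2*z))/∂z = 3*x - y - 4*z
  coefficient of dy ∧ dz: ∂f_3/∂y - ∂f_2/∂z = ∂(y*(-x - 3*z))/∂y - ∂(2*y^2)/∂z = -x - 3*z
Assembling: d(omega) = (3*x - y - 4*z) dx ∧ dz + (-x - 3*z) dy ∧ dz.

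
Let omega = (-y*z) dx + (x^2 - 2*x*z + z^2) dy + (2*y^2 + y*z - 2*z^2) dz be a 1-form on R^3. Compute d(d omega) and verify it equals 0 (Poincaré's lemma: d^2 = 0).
d(d omega) = 0

Step 1: d omega = sum_{i<j} (∂f_j/∂x_i - ∂f_i/∂x_j) dx_i ∧ dx_j:
  coeff of dx ∧ dy: 2*x - z
  coeff of dx ∧ dz: y
  coeff of dy ∧ dz: 2*x + 4*y - z
Step 2: Apply d again to each 2-form coefficient. The only possible 3-form in R^3 is dx ∧ dy ∧ dz, with coefficient
  ∂(coeff of dy∧dz)/∂x - ∂(coeff of dx∧dz)/∂y + ∂(coeff of dx∧dy)/∂z
  = ∂/∂x (2*x + 4*y - z) - ∂/∂y (y) + ∂/∂z (2*x - z).
Each of these terms simplifies to sums of mixed partials that cancel in pairs. The result is 0 (by equality of mixed partials for smooth functions — Schwarz / Clairaut).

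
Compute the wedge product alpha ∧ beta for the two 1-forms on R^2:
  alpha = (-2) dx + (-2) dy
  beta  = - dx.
alpha ∧ beta = (-2) dx ∧ dy

Distribute the wedge, using dx_i ∧ dx_j = -dx_j ∧ dx_i and dx_i ∧ dx_i = 0. For each pair (i, j) with i < j, the coefficient of dx_i ∧ dx_j in alpha ∧ beta is (alpha_i * beta_j - alpha_j * beta_i). Collecting: alpha ∧ beta = (-2) dx ∧ dy.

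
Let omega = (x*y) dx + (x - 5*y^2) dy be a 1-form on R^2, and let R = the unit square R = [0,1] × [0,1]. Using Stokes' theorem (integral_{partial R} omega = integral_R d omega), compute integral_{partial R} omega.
integral_(partial R) omega = 1/2

Stokes: integral_partial_R omega = integral_R d omega with d omega = (∂Q/∂x - ∂P/∂y) dx ∧ dy.
  ∂Q/∂x = 1
  ∂P/∂y = x
  integrand = ∂Q/∂x - ∂P/∂y = 1 - x.
Integrating over R: integral_0^1 integral_0^1 (1 - x) dx dy = 1/2.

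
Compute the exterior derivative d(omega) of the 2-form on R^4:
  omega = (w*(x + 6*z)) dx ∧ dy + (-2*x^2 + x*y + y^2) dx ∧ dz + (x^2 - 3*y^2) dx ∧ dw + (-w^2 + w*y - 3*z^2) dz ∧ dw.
d(omega) = (6*w - x - 2*y) dx ∧ dy ∧ dz + (x + 6*y + 6*z) dx ∧ dy ∧ dw + (w) dy ∧ dz ∧ dw

For a 2-form omega = sum_{i<j} g_{ij} dx_i ∧ dx_j, the exterior derivative is
  d(omega) = sum_{i<j} d(g_{ij}) ∧ dx_i ∧ dx_j = sum_{i<j, k} (∂g_{ij}/∂x_k) dx_k ∧ dx_i ∧ dx_j.
Expand each term, using dx_k ∧ dx_i ∧ dx_j = sgn(permutation) dx_{(a)} ∧ dx_{(b)} ∧ dx_{(c)} with (a < b < c) sorted:
  d(w*(x + 6*z)) includes (∂/∂z)(w*(x + 6*z)) dz = (6*w) dz, which multiplied by dx ∧ dy gives (6*w) dx ∧ dy ∧ dz
  d(w*(x + 6*z)) includes (∂/∂w)(w*(x + 6*z)) dw = (x + 6*z) dw, which multiplied by dx ∧ dy gives (x + 6*z) dx ∧ dy ∧ dw
  d(-2*x^2 + x*y + y^2) includes (∂/∂y)(-2*x^2 + x*y + y^2) dy = (x + 2*y) dy, which multiplied by dx ∧ dz gives (-x - 2*y) dx ∧ dy ∧ dz
  d(x^2 - 3*y^2) includes (∂/∂y)(x^2 - 3*y^2) dy = (-6*y) dy, which multiplied by dx ∧ dw gives (6*y) dx ∧ dy ∧ dw
  d(-w^2 + w*y - 3*z^2) includes (∂/∂y)(-w^2 + w*y - 3*z^2) dy = (w) dy, which multiplied by dz ∧ dw gives (w) dy ∧ dz ∧ dw
Collecting like 3-forms: d(omega) = (6*w - x - 2*y) dx ∧ dy ∧ dz + (x + 6*y + 6*z) dx ∧ dy ∧ dw + (w) dy ∧ dz ∧ dw.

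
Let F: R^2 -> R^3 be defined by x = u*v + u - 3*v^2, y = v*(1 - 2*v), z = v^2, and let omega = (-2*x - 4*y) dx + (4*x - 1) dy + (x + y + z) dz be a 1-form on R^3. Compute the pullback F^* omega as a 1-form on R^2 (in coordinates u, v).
F^* omega = (-2*u*v^2 - 4*u*v - 2*u + 14*v^3 + 10*v^2 - 4*v) du + (-2*u^2*v - 2*u^2 + 12*u*v^2 - 2*u*v + 4*u - 44*v^3 + 14*v^2 + 4*v - 1) dv

Using F^*(f dg) = (f ∘ F) d(g ∘ F), substitute each coordinate x_i by F_i(u, v) in f_i, and replace dx_i by d F_i = (∂F_i/∂u) du + (∂F_i/∂v) dv.
  For the x component: f_1(F) = -2*u*v - 2*u + 14*v^2 - 4*v; d F_1 = (v + 1) du + (u - 6*v) dv
  For the y component: f_2(F) = 4*u*v + 4*u - 12*v^2 - 1; d F_2 = (0) du + (1 - 4*v) dv
  For the z component: f_3(F) = u*v + u - 4*v^2 + v; d F_3 = (0) du + (2*v) dv
Combining and collecting du, dv coefficients:
  coeff of du: -2*u*v^2 - 4*u*v - 2*u + 14*v^3 + 10*v^2 - 4*v
  coeff of dv: -2*u^2*v - 2*u^2 + 12*u*v^2 - 2*u*v + 4*u - 44*v^3 + 14*v^2 + 4*v - 1
F^* omega = (-2*u*v^2 - 4*u*v - 2*u + 14*v^3 + 10*v^2 - 4*v) du + (-2*u^2*v - 2*u^2 + 12*u*v^2 - 2*u*v + 4*u - 44*v^3 + 14*v^2 + 4*v - 1) dv.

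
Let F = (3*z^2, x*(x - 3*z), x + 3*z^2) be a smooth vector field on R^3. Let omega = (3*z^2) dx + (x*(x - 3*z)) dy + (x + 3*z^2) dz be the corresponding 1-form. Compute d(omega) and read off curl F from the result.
d(omega) = (3*x) dy ∧ dz + (6*z - 1) dz ∧ dx + (2*x - 3*z) dx ∧ dy; curl F = (3*x, 6*z - 1, 2*x - 3*z)

d omega = sum_{i<j} (∂f_j/∂x_i - ∂f_i/∂x_j) dx_i ∧ dx_j. Under the identification (dy ∧ dz, dz ∧ dx, dx ∧ dy) ↔ (e_x, e_y, e_z), the coefficients are exactly the components of curl F. Compute:
  ∂R/∂y - ∂Q/∂z = (0) - (-3*x) = 3*x
  ∂P/∂z - ∂R/∂x = (6*z) - (1) = 6*z - 1
  ∂Q/∂x - ∂P/∂y = (2*x - 3*z) - (0) = 2*x - 3*z.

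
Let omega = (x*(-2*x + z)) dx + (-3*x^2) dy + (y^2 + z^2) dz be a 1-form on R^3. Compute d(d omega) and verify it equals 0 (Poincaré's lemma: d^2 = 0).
d(d omega) = 0

Step 1: d omega = sum_{i<j} (∂f_j/∂x_i - ∂f_i/∂x_j) dx_i ∧ dx_j:
  coeff of dx ∧ dy: -6*x
  coeff of dx ∧ dz: -x
  coeff of dy ∧ dz: 2*y
Step 2: Apply d again to each 2-form coefficient. The only possible 3-form in R^3 is dx ∧ dy ∧ dz, with coefficient
  ∂(coeff of dy∧dz)/∂x - ∂(coeff of dx∧dz)/∂y + ∂(coeff of dx∧dy)/∂z
  = ∂/∂x (2*y) - ∂/∂y (-x) + ∂/∂z (-6*x).
Each of these terms simplifies to sums of mixed partials that cancel in pairs. The result is 0 (by equality of mixed partials for smooth functions — Schwarz / Clairaut).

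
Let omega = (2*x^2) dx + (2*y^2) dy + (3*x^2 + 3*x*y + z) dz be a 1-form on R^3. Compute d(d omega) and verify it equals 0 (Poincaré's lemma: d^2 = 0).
d(d omega) = 0

Step 1: d omega = sum_{i<j} (∂f_j/∂x_i - ∂f_i/∂x_j) dx_i ∧ dx_j:
  coeff of dx ∧ dy: 0
  coeff of dx ∧ dz: 6*x + 3*y
  coeff of dy ∧ dz: 3*x
Step 2: Apply d again to each 2-form coefficient. The only possible 3-form in R^3 is dx ∧ dy ∧ dz, with coefficient
  ∂(coeff of dy∧dz)/∂x - ∂(coeff of dx∧dz)/∂y + ∂(coeff of dx∧dy)/∂z
  = ∂/∂x (3*x) - ∂/∂y (6*x + 3*y) + ∂/∂z (0).
Each of these terms simplifies to sums of mixed partials that cancel in pairs. The result is 0 (by equality of mixed partials for smooth functions — Schwarz / Clairaut).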